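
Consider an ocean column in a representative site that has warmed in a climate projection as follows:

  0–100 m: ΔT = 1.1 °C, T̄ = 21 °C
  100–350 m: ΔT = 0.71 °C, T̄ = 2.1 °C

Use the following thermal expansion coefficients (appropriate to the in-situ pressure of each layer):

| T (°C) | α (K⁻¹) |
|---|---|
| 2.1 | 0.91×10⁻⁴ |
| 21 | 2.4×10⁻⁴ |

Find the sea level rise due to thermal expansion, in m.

Layer 1 at 21 °C → α = 2.4×10⁻⁴ K⁻¹
Layer 2 at 2.1 °C → α = 0.91×10⁻⁴ K⁻¹
2.4×10⁻⁴ × 1.1 × 100 = 0.02640 m
Layer 2: 250 × 0.91×10⁻⁴ × 0.71 = 0.0161525 m
Δh = 0.02640 + 0.0161525 = 0.0425525 m ≈ 0.0426 m

Δh ≈ 0.0426 m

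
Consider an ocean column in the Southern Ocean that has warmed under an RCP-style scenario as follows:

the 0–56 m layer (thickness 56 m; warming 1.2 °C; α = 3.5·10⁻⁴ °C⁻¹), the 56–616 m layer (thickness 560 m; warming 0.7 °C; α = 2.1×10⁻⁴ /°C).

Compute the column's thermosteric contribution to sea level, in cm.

11 cm

0–56 m: 56 × 3.5×10⁻⁴ × 1.2 = 0.02352 m
56–616 m: 2.1×10⁻⁴ × 560 × 0.7 = 0.08232 m
Δh = 0.02352 + 0.08232 = 0.10584 m ≈ 11 cm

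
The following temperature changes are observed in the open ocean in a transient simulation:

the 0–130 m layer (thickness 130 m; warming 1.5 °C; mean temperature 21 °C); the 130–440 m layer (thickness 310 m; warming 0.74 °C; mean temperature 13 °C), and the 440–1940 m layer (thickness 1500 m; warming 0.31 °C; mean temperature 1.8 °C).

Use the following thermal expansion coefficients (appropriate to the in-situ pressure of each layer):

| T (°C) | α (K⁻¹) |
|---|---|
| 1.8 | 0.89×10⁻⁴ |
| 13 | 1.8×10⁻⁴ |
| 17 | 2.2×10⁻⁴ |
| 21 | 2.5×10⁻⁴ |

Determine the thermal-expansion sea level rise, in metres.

Layer 1 at 21 °C → α = 2.5×10⁻⁴ K⁻¹
Layer 2 at 13 °C → α = 1.8×10⁻⁴ K⁻¹
Layer 3 at 1.8 °C → α = 0.89×10⁻⁴ K⁻¹
2.5×10⁻⁴ × 130 × 1.5 = 0.04875 m
310 × 0.74 × 1.8×10⁻⁴ = 0.041292 m
440–1940 m: 0.31 × 1500 × 0.89×10⁻⁴ = 0.041385 m
Δh = 0.04875 + 0.041292 + 0.041385 = 0.131427 m

Δh = 0.131 m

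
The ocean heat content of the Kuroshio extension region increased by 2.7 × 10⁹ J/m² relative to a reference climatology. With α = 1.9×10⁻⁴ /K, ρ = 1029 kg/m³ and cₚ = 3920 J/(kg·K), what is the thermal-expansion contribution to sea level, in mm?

about 127 mm

Δh = αQ/(ρcₚ) = 1.9×10⁻⁴ × 2.7×10⁹ / (1029 × 3920) ≈ 0.12718 m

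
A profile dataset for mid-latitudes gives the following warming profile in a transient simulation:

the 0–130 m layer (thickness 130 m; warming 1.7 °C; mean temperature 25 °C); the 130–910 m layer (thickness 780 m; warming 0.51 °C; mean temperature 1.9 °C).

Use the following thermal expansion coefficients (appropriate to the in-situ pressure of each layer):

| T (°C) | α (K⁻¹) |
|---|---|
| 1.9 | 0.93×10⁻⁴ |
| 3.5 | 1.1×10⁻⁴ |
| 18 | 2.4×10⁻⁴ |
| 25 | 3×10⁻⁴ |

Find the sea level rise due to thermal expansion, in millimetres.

about 103 mm

Layer 1 at 25 °C → α = 3×10⁻⁴ K⁻¹
Layer 2 at 1.9 °C → α = 0.93×10⁻⁴ K⁻¹
0–130 m: 3×10⁻⁴ × 130 × 1.7 = 0.06630 m
0.51 × 780 × 0.93×10⁻⁴ = 0.0369954 m
Δh = 0.06630 + 0.0369954 = 0.1032954 m ≈ 103 mm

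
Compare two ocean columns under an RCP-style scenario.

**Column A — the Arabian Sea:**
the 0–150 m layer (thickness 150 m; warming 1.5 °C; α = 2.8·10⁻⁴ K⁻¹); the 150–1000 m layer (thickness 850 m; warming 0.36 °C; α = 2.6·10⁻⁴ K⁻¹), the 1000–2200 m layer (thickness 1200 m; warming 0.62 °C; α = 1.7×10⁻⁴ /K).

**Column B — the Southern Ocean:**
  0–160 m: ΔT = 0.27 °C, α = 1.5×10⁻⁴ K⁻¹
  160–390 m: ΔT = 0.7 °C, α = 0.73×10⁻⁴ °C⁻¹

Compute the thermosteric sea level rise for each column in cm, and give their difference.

Δh_A ≈ 27 cm, Δh_B ≈ 1.8 cm; difference ≈ 25 cm

A 2.8×10⁻⁴ × 150 × 1.5 = 0.06300 m
A 2.6×10⁻⁴ × 0.36 × 850 = 0.07956 m
A 1200 × 0.62 × 1.7×10⁻⁴ = 0.12648 m
A total: 0.26904 m
B Layer 1: 160 × 0.27 × 1.5×10⁻⁴ = 0.00648 m
B 0.73×10⁻⁴ × 0.7 × 230 = 0.011753 m
B total: 0.018233 m
Difference: 0.26904 − 0.018233 = 0.250807 m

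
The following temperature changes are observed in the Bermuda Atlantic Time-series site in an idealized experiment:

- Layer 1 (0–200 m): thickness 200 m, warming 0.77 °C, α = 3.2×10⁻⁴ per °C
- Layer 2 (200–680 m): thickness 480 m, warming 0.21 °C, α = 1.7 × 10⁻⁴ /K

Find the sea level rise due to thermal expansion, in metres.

about 0.0664 m

Layer 1: 3.2×10⁻⁴ × 200 × 0.77 = 0.04928 m
Layer 2: 1.7×10⁻⁴ × 0.21 × 480 = 0.017136 m
Δh = 0.04928 + 0.017136 = 0.066416 m ≈ 0.0664 m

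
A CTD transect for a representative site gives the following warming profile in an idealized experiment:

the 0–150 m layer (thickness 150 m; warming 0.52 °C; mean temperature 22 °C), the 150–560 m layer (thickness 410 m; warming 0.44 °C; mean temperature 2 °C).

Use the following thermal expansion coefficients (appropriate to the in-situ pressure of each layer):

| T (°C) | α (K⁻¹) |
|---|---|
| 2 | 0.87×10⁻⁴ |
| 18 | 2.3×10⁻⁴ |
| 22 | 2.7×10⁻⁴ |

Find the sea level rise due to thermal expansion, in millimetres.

36.8 mm

Layer 1 at 22 °C → α = 2.7×10⁻⁴ K⁻¹
Layer 2 at 2 °C → α = 0.87×10⁻⁴ K⁻¹
Layer 1: 150 × 2.7×10⁻⁴ × 0.52 = 0.02106 m
Layer 2: 0.87×10⁻⁴ × 410 × 0.44 = 0.0156948 m
Δh = 0.02106 + 0.0156948 = 0.0367548 m ≈ 36.8 mm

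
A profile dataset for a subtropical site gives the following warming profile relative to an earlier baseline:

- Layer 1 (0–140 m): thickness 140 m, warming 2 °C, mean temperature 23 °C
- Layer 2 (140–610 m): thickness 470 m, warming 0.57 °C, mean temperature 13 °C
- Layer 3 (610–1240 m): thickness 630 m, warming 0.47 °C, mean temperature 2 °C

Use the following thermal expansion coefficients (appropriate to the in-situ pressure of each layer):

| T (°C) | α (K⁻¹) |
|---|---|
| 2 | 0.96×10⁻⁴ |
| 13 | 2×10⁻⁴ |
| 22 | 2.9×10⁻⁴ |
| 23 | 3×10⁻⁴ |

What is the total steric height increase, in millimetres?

Layer 1 at 23 °C → α = 3×10⁻⁴ K⁻¹
Layer 2 at 13 °C → α = 2×10⁻⁴ K⁻¹
Layer 3 at 2 °C → α = 0.96×10⁻⁴ K⁻¹
2 × 140 × 3×10⁻⁴ = 0.08400 m
Layer 2: 0.57 × 470 × 2×10⁻⁴ = 0.05358 m
610–1240 m: 630 × 0.96×10⁻⁴ × 0.47 = 0.0284256 m
Δh = 0.08400 + 0.05358 + 0.0284256 = 0.1660056 m ≈ 170 mm

Δh ≈ 170 mm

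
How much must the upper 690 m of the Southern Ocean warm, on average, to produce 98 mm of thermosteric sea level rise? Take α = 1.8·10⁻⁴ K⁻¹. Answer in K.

ΔT = Δh/(αH) = 0.098 / (1.8×10⁻⁴ × 690) ≈ 0.7890 K

about 0.79 K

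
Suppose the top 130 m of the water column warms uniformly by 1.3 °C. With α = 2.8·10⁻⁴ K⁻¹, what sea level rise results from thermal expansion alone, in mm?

Δh = 47 mm

Δh = αΔT·H = 2.8×10⁻⁴ × 1.3 × 130 = 0.04732 m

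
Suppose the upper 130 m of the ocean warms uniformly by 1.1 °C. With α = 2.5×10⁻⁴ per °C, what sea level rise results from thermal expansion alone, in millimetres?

Δh ≈ 36 mm

Δh = αΔT·H = 2.5×10⁻⁴ × 1.1 × 130 = 0.03575 m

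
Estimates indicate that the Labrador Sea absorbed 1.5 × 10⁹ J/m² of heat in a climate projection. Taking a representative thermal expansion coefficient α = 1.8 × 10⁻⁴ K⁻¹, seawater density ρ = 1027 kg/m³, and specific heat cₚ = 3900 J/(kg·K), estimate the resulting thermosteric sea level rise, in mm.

Δh = 67.4 mm

Δh = αQ/(ρcₚ) = 1.8×10⁻⁴ × 1.5×10⁹ / (1027 × 3900) ≈ 0.067411 m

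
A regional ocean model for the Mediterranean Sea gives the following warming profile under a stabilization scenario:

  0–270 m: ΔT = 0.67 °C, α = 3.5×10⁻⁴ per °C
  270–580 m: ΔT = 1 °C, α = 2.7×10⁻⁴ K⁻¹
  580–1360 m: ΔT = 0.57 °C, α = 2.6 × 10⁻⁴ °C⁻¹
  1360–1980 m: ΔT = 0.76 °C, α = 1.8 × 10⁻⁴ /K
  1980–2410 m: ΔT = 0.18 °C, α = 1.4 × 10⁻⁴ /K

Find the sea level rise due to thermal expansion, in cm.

0–270 m: 0.67 × 3.5×10⁻⁴ × 270 = 0.063315 m
Layer 2: 2.7×10⁻⁴ × 1 × 310 = 0.08370 m
Layer 3: 780 × 2.6×10⁻⁴ × 0.57 = 0.115596 m
Layer 4: 1.8×10⁻⁴ × 620 × 0.76 = 0.084816 m
1980–2410 m: 430 × 1.4×10⁻⁴ × 0.18 = 0.010836 m
Δh = 0.063315 + 0.08370 + 0.115596 + 0.084816 + 0.010836 = 0.358263 m

Δh = 35.8 cm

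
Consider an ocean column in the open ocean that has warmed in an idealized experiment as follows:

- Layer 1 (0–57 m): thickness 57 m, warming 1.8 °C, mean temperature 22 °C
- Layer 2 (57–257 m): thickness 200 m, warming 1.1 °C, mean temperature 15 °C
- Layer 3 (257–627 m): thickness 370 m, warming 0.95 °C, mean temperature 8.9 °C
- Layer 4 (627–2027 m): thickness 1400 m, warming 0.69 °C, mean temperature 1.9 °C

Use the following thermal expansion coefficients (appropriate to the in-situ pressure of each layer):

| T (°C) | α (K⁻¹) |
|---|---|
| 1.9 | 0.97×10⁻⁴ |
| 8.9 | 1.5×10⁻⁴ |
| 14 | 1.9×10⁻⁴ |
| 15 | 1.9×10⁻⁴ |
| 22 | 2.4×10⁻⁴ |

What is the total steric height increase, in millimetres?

Layer 1 at 22 °C → α = 2.4×10⁻⁴ K⁻¹
Layer 2 at 15 °C → α = 1.9×10⁻⁴ K⁻¹
Layer 3 at 8.9 °C → α = 1.5×10⁻⁴ K⁻¹
Layer 4 at 1.9 °C → α = 0.97×10⁻⁴ K⁻¹
2.4×10⁻⁴ × 57 × 1.8 = 0.024624 m
200 × 1.9×10⁻⁴ × 1.1 = 0.04180 m
Layer 3: 0.95 × 1.5×10⁻⁴ × 370 = 0.052725 m
627–2027 m: 0.69 × 0.97×10⁻⁴ × 1400 = 0.093702 m
Δh = 0.024624 + 0.04180 + 0.052725 + 0.093702 = 0.212851 m ≈ 213 mm

Δh = 213 mm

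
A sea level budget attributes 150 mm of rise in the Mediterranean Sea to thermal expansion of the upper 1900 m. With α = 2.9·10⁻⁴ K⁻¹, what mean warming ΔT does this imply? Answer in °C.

ΔT = Δh/(αH) = 0.15 / (2.9×10⁻⁴ × 1900) ≈ 0.2722 °C

0.272 °C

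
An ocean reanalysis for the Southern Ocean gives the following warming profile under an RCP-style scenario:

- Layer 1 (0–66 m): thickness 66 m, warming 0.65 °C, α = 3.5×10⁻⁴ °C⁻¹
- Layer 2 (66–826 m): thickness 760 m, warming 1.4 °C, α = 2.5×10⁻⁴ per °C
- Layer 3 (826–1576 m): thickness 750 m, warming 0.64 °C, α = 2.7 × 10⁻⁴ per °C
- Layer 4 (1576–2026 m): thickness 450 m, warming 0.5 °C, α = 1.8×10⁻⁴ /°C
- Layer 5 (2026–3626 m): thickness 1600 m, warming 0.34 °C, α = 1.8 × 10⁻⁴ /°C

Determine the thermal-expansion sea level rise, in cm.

0–66 m: 0.65 × 3.5×10⁻⁴ × 66 = 0.015015 m
Layer 2: 760 × 1.4 × 2.5×10⁻⁴ = 0.26600 m
2.7×10⁻⁴ × 0.64 × 750 = 0.12960 m
Layer 4: 450 × 0.5 × 1.8×10⁻⁴ = 0.04050 m
1600 × 0.34 × 1.8×10⁻⁴ = 0.09792 m
Δh = 0.015015 + 0.26600 + 0.12960 + 0.04050 + 0.09792 = 0.549035 m

55 cm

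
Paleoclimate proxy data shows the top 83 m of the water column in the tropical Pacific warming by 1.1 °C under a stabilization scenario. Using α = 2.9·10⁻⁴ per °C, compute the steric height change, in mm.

Δh = αΔT·H = 2.9×10⁻⁴ × 1.1 × 83 = 0.026477 m

about 26.5 mm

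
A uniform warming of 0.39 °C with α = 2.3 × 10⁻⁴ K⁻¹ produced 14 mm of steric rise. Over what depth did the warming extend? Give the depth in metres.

H = Δh/(αΔT) = 0.014 / (2.3×10⁻⁴ × 0.39) ≈ 156.1 m

H ≈ 160 m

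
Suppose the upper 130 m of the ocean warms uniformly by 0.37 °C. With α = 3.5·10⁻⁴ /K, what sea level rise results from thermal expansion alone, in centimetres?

Δh ≈ 1.7 cm

Δh = αΔT·H = 3.5×10⁻⁴ × 0.37 × 130 = 0.016835 m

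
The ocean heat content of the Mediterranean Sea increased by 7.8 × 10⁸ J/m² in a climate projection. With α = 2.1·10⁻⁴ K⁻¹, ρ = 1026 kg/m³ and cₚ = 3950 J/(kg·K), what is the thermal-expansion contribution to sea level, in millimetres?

Δh = αQ/(ρcₚ) = 2.1×10⁻⁴ × 7.8×10⁸ / (1026 × 3950) ≈ 0.040417 m

Δh = 40 mm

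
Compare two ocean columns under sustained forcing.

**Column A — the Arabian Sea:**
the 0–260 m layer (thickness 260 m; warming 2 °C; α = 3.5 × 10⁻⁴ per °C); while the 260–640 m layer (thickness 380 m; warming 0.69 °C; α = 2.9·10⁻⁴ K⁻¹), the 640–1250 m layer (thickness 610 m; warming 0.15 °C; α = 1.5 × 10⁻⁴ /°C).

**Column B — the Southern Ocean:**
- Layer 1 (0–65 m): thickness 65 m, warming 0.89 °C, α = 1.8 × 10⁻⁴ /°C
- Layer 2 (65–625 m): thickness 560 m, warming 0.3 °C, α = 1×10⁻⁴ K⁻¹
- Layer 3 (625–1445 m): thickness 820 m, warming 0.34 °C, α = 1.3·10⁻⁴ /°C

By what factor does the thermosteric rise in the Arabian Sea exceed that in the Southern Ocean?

A 3.5×10⁻⁴ × 260 × 2 = 0.18200 m
A Layer 2: 2.9×10⁻⁴ × 380 × 0.69 = 0.076038 m
A 1.5×10⁻⁴ × 610 × 0.15 = 0.013725 m
A total: 0.271763 m
B 1.8×10⁻⁴ × 65 × 0.89 = 0.010413 m
B Layer 2: 560 × 1×10⁻⁴ × 0.3 = 0.01680 m
B 820 × 0.34 × 1.3×10⁻⁴ = 0.036244 m
B total: 0.063457 m
Ratio: 0.271763 / 0.063457 ≈ 4.283

4.3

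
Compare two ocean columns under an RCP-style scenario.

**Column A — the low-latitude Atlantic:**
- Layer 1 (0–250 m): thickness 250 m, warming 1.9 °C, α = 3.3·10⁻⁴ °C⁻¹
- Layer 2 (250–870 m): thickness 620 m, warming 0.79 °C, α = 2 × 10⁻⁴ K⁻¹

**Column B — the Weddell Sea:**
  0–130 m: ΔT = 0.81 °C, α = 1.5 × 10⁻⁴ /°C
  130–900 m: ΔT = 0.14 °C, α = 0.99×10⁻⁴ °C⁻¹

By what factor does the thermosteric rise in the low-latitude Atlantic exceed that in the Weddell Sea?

A 0–250 m: 3.3×10⁻⁴ × 250 × 1.9 = 0.15675 m
A 250–870 m: 2×10⁻⁴ × 0.79 × 620 = 0.09796 m
A total: 0.25471 m
B 0–130 m: 130 × 1.5×10⁻⁴ × 0.81 = 0.015795 m
B 0.14 × 0.99×10⁻⁴ × 770 = 0.0106722 m
B total: 0.0264672 m
Ratio: 0.25471 / 0.0264672 ≈ 9.624

a factor of 9.62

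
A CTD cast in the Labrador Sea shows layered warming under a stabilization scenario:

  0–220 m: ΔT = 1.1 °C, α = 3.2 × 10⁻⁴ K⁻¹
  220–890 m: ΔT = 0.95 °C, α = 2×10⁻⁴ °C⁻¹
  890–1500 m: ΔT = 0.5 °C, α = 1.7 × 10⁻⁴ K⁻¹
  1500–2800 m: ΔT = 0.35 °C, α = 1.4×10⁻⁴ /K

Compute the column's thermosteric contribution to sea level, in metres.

Δh ≈ 0.320 m

Layer 1: 1.1 × 3.2×10⁻⁴ × 220 = 0.07744 m
670 × 0.95 × 2×10⁻⁴ = 0.12730 m
Layer 3: 610 × 1.7×10⁻⁴ × 0.5 = 0.05185 m
Layer 4: 0.35 × 1.4×10⁻⁴ × 1300 = 0.06370 m
Δh = 0.07744 + 0.12730 + 0.05185 + 0.06370 = 0.32029 m ≈ 0.320 m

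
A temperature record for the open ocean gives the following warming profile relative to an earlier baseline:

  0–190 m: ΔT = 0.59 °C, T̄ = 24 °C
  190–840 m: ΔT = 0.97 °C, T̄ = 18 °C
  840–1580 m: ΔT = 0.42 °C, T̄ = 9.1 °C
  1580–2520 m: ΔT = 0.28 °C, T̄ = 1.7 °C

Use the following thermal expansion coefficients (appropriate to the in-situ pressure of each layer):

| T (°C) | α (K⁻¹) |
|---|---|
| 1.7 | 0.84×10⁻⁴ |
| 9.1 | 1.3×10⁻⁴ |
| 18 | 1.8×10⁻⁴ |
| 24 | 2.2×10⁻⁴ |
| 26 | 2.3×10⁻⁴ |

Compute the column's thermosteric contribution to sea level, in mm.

Layer 1 at 24 °C → α = 2.2×10⁻⁴ K⁻¹
Layer 2 at 18 °C → α = 1.8×10⁻⁴ K⁻¹
Layer 3 at 9.1 °C → α = 1.3×10⁻⁴ K⁻¹
Layer 4 at 1.7 °C → α = 0.84×10⁻⁴ K⁻¹
0–190 m: 2.2×10⁻⁴ × 0.59 × 190 = 0.024662 m
190–840 m: 650 × 0.97 × 1.8×10⁻⁴ = 0.11349 m
Layer 3: 740 × 1.3×10⁻⁴ × 0.42 = 0.040404 m
0.84×10⁻⁴ × 940 × 0.28 = 0.0221088 m
Δh = 0.024662 + 0.11349 + 0.040404 + 0.0221088 = 0.2006648 m

201 mm of thermosteric rise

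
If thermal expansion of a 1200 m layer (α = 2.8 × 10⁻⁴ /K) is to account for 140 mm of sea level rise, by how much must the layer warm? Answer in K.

about 0.417 K

ΔT = Δh/(αH) = 0.14 / (2.8×10⁻⁴ × 1200) ≈ 0.4167 K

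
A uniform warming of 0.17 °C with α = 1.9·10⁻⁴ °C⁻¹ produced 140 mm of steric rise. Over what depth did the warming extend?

about 4330 m

H = Δh/(αΔT) = 0.14 / (1.9×10⁻⁴ × 0.17) ≈ 4334 m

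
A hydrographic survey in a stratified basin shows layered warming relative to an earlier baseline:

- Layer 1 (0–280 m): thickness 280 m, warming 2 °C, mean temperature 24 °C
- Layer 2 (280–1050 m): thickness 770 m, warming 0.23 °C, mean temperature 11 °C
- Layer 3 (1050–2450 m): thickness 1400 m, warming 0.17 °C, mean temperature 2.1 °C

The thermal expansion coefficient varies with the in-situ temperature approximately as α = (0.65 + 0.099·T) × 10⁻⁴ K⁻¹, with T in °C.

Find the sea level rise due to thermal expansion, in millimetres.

Δh ≈ 221 mm

Layer 1: α = (0.65 + 0.099×24)×10⁻⁴ = 3.026×10⁻⁴ K⁻¹
Layer 2: α = (0.65 + 0.099×11)×10⁻⁴ = 1.739×10⁻⁴ K⁻¹
Layer 3: α = (0.65 + 0.099×2.1)×10⁻⁴ = 0.8579×10⁻⁴ K⁻¹
280 × 2 × 3.026×10⁻⁴ = 0.169456 m
0.23 × 1.739×10⁻⁴ × 770 = 0.03079769 m
Layer 3: 0.17 × 0.8579×10⁻⁴ × 1400 = 0.02041802 m
Δh = 0.169456 + 0.03079769 + 0.02041802 = 0.22067171 m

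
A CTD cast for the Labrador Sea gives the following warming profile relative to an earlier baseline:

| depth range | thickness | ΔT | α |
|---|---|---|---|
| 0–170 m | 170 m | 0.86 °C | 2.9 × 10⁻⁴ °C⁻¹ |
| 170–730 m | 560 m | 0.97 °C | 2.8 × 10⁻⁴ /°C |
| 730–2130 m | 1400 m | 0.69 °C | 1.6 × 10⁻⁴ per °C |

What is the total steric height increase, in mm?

0–170 m: 2.9×10⁻⁴ × 170 × 0.86 = 0.042398 m
0.97 × 560 × 2.8×10⁻⁴ = 0.152096 m
730–2130 m: 1400 × 0.69 × 1.6×10⁻⁴ = 0.15456 m
Δh = 0.042398 + 0.152096 + 0.15456 = 0.349054 m ≈ 349 mm

about 349 mm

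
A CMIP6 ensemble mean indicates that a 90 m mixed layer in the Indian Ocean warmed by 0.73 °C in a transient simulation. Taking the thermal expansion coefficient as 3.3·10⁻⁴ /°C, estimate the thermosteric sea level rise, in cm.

Δh = αΔT·H = 3.3×10⁻⁴ × 0.73 × 90 = 0.021681 m

Δh ≈ 2.2 cm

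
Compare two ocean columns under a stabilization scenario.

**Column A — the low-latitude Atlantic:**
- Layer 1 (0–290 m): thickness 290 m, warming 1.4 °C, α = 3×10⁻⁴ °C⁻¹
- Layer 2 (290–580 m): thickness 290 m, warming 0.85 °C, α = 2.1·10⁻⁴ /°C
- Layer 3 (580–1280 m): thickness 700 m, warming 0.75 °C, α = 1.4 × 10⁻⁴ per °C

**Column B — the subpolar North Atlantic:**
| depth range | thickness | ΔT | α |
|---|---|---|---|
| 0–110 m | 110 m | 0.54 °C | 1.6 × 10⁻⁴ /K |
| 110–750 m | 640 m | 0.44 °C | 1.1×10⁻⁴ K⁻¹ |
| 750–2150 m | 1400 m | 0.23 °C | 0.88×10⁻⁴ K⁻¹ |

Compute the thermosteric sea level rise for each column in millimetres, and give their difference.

A 290 × 1.4 × 3×10⁻⁴ = 0.12180 m
A 290–580 m: 2.1×10⁻⁴ × 290 × 0.85 = 0.051765 m
A Layer 3: 1.4×10⁻⁴ × 0.75 × 700 = 0.07350 m
A total: 0.247065 m
B 110 × 1.6×10⁻⁴ × 0.54 = 0.009504 m
B 0.44 × 1.1×10⁻⁴ × 640 = 0.030976 m
B 0.23 × 1400 × 0.88×10⁻⁴ = 0.028336 m
B total: 0.068816 m
Difference: 0.247065 − 0.068816 = 0.178249 m

Δh_A ≈ 247 mm, Δh_B ≈ 68.8 mm; difference ≈ 178 mm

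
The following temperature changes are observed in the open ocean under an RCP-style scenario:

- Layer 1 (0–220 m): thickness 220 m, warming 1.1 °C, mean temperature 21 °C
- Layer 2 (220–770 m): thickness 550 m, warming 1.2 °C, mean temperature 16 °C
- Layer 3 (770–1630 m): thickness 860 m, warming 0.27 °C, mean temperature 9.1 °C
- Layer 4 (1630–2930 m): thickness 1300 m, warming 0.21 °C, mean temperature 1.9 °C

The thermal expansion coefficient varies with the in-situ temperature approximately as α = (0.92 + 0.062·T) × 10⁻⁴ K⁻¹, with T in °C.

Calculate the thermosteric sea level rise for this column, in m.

0.243 m of thermosteric rise

Layer 1: α = (0.92 + 0.062×21)×10⁻⁴ = 2.222×10⁻⁴ K⁻¹
Layer 2: α = (0.92 + 0.062×16)×10⁻⁴ = 1.912×10⁻⁴ K⁻¹
Layer 3: α = (0.92 + 0.062×9.1)×10⁻⁴ = 1.4842×10⁻⁴ K⁻¹
Layer 4: α = (0.92 + 0.062×1.9)×10⁻⁴ = 1.0378×10⁻⁴ K⁻¹
Layer 1: 220 × 2.222×10⁻⁴ × 1.1 = 0.0537724 m
550 × 1.912×10⁻⁴ × 1.2 = 0.126192 m
770–1630 m: 860 × 1.4842×10⁻⁴ × 0.27 = 0.034463124 m
Layer 4: 1300 × 0.21 × 1.0378×10⁻⁴ = 0.02833194 m
Δh = 0.0537724 + 0.126192 + 0.034463124 + 0.02833194 = 0.242759464 m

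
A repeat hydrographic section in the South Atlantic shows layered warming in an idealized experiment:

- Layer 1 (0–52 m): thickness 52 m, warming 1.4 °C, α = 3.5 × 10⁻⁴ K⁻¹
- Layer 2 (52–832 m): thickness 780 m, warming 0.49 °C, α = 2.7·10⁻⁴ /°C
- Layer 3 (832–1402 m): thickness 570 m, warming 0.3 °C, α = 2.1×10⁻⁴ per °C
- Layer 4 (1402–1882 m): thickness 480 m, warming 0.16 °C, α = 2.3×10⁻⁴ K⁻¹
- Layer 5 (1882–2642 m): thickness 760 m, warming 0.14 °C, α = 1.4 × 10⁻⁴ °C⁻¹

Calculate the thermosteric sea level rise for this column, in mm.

Layer 1: 3.5×10⁻⁴ × 1.4 × 52 = 0.02548 m
2.7×10⁻⁴ × 0.49 × 780 = 0.103194 m
832–1402 m: 570 × 2.1×10⁻⁴ × 0.3 = 0.03591 m
Layer 4: 2.3×10⁻⁴ × 0.16 × 480 = 0.017664 m
Layer 5: 0.14 × 760 × 1.4×10⁻⁴ = 0.014896 m
Δh = 0.02548 + 0.103194 + 0.03591 + 0.017664 + 0.014896 = 0.197144 m

200 mm of thermosteric rise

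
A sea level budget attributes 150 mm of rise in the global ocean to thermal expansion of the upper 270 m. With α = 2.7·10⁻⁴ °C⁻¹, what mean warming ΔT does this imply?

ΔT = Δh/(αH) = 0.15 / (2.7×10⁻⁴ × 270) ≈ 2.058 °C

2.1 °C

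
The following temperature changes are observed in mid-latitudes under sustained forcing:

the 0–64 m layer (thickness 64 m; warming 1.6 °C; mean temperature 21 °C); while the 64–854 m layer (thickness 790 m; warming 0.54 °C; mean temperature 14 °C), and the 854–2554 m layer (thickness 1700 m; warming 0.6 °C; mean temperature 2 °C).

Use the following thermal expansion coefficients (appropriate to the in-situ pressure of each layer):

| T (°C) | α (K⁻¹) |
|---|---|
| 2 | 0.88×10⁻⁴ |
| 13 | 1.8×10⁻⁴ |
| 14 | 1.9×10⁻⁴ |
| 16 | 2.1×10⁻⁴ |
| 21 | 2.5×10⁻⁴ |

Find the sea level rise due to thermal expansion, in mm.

Layer 1 at 21 °C → α = 2.5×10⁻⁴ K⁻¹
Layer 2 at 14 °C → α = 1.9×10⁻⁴ K⁻¹
Layer 3 at 2 °C → α = 0.88×10⁻⁴ K⁻¹
0–64 m: 2.5×10⁻⁴ × 64 × 1.6 = 0.02560 m
Layer 2: 1.9×10⁻⁴ × 790 × 0.54 = 0.081054 m
1700 × 0.88×10⁻⁴ × 0.6 = 0.08976 m
Δh = 0.02560 + 0.081054 + 0.08976 = 0.196414 m ≈ 200 mm

about 200 mm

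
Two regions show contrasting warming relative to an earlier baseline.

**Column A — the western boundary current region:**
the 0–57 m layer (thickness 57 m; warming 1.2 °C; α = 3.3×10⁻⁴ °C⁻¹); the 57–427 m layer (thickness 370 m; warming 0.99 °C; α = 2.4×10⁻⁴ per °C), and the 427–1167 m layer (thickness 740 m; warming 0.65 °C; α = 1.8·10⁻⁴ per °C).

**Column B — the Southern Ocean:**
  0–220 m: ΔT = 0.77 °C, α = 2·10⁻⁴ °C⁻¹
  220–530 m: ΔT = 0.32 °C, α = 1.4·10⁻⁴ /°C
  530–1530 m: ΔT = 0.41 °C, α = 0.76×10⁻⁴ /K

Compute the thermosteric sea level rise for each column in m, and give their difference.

A Layer 1: 1.2 × 3.3×10⁻⁴ × 57 = 0.022572 m
A Layer 2: 370 × 0.99 × 2.4×10⁻⁴ = 0.087912 m
A 1.8×10⁻⁴ × 0.65 × 740 = 0.08658 m
A total: 0.197064 m
B Layer 1: 0.77 × 220 × 2×10⁻⁴ = 0.03388 m
B 1.4×10⁻⁴ × 0.32 × 310 = 0.013888 m
B 530–1530 m: 1000 × 0.76×10⁻⁴ × 0.41 = 0.03116 m
B total: 0.078928 m
Difference: 0.197064 − 0.078928 = 0.118136 m

A: 0.197 m; B: 0.0789 m; difference 0.118 m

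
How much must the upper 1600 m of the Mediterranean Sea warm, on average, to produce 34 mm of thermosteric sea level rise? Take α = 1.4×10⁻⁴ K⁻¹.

ΔT = Δh/(αH) = 0.034 / (1.4×10⁻⁴ × 1600) ≈ 0.1518 K

about 0.152 K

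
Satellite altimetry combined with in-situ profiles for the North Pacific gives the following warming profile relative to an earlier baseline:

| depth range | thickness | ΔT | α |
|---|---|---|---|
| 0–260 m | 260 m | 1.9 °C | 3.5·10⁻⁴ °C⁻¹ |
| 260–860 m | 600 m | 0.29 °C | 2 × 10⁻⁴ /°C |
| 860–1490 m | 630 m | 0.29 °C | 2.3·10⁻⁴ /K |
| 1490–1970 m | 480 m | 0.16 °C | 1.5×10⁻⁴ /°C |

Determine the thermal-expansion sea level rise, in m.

about 0.261 m

Layer 1: 260 × 1.9 × 3.5×10⁻⁴ = 0.17290 m
260–860 m: 600 × 0.29 × 2×10⁻⁴ = 0.03480 m
Layer 3: 630 × 0.29 × 2.3×10⁻⁴ = 0.042021 m
1490–1970 m: 480 × 1.5×10⁻⁴ × 0.16 = 0.01152 m
Δh = 0.17290 + 0.03480 + 0.042021 + 0.01152 = 0.261241 m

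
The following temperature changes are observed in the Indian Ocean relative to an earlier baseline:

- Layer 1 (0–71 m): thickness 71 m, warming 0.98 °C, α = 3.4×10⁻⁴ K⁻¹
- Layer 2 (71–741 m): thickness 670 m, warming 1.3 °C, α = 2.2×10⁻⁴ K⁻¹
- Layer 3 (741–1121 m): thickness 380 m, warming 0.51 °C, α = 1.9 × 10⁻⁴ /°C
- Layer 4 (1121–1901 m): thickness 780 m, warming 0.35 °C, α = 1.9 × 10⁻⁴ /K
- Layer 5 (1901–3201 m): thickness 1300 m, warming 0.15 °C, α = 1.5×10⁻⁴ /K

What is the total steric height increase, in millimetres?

0.98 × 71 × 3.4×10⁻⁴ = 0.0236572 m
Layer 2: 2.2×10⁻⁴ × 1.3 × 670 = 0.19162 m
741–1121 m: 0.51 × 1.9×10⁻⁴ × 380 = 0.036822 m
780 × 0.35 × 1.9×10⁻⁴ = 0.05187 m
Layer 5: 0.15 × 1300 × 1.5×10⁻⁴ = 0.02925 m
Δh = 0.0236572 + 0.19162 + 0.036822 + 0.05187 + 0.02925 = 0.3332192 m ≈ 333 mm

Δh = 333 mm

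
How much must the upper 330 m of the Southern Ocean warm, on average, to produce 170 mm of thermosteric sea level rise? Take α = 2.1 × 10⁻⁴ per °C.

ΔT = Δh/(αH) = 0.17 / (2.1×10⁻⁴ × 330) ≈ 2.453 K

ΔT ≈ 2.5 K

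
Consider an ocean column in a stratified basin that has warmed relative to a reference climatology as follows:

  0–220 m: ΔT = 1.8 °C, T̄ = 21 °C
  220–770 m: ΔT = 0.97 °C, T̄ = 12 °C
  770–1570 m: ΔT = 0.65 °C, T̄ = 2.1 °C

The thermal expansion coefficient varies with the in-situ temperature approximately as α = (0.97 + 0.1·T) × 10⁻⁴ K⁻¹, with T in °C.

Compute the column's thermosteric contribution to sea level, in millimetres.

299 mm

Layer 1: α = (0.97 + 0.1×21)×10⁻⁴ = 3.07×10⁻⁴ K⁻¹
Layer 2: α = (0.97 + 0.1×12)×10⁻⁴ = 2.17×10⁻⁴ K⁻¹
Layer 3: α = (0.97 + 0.1×2.1)×10⁻⁴ = 1.18×10⁻⁴ K⁻¹
Layer 1: 1.8 × 3.07×10⁻⁴ × 220 = 0.121572 m
220–770 m: 0.97 × 550 × 2.17×10⁻⁴ = 0.1157695 m
Layer 3: 0.65 × 800 × 1.18×10⁻⁴ = 0.06136 m
Δh = 0.121572 + 0.1157695 + 0.06136 = 0.2987015 m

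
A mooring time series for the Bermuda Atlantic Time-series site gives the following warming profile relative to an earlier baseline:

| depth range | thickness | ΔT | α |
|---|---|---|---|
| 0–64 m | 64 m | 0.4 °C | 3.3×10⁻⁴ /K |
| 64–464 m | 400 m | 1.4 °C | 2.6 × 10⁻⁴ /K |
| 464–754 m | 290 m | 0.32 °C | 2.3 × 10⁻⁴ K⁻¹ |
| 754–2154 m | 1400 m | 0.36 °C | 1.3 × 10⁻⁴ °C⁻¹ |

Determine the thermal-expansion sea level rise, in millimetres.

3.3×10⁻⁴ × 64 × 0.4 = 0.008448 m
1.4 × 400 × 2.6×10⁻⁴ = 0.14560 m
Layer 3: 290 × 2.3×10⁻⁴ × 0.32 = 0.021344 m
Layer 4: 1400 × 1.3×10⁻⁴ × 0.36 = 0.06552 m
Δh = 0.008448 + 0.14560 + 0.021344 + 0.06552 = 0.240912 m ≈ 241 mm

241 mm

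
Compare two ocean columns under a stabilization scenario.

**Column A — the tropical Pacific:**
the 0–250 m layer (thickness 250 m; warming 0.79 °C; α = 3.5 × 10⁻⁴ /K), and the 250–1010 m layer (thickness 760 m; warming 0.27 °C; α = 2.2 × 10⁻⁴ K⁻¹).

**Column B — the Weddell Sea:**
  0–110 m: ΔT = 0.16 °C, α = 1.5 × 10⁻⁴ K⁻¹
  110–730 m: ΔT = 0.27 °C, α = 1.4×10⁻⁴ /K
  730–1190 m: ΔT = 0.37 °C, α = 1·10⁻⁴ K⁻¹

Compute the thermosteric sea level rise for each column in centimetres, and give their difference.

Δh_A ≈ 11.4 cm, Δh_B ≈ 4.31 cm; difference ≈ 7.12 cm

A 0–250 m: 3.5×10⁻⁴ × 0.79 × 250 = 0.069125 m
A Layer 2: 2.2×10⁻⁴ × 760 × 0.27 = 0.045144 m
A total: 0.114269 m
B 0–110 m: 1.5×10⁻⁴ × 110 × 0.16 = 0.00264 m
B 0.27 × 1.4×10⁻⁴ × 620 = 0.023436 m
B 1×10⁻⁴ × 0.37 × 460 = 0.01702 m
B total: 0.043096 m
Difference: 0.114269 − 0.043096 = 0.071173 m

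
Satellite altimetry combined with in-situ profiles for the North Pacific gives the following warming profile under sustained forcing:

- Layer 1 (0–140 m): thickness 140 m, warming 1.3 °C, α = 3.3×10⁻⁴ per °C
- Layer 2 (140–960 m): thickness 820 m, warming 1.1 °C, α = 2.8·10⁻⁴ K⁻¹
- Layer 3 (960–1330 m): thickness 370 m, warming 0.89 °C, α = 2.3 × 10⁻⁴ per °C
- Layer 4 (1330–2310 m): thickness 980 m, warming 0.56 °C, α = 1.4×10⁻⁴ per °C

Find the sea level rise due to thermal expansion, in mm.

about 465 mm

0–140 m: 140 × 3.3×10⁻⁴ × 1.3 = 0.06006 m
Layer 2: 820 × 1.1 × 2.8×10⁻⁴ = 0.25256 m
Layer 3: 370 × 2.3×10⁻⁴ × 0.89 = 0.075739 m
Layer 4: 1.4×10⁻⁴ × 0.56 × 980 = 0.076832 m
Δh = 0.06006 + 0.25256 + 0.075739 + 0.076832 = 0.465191 m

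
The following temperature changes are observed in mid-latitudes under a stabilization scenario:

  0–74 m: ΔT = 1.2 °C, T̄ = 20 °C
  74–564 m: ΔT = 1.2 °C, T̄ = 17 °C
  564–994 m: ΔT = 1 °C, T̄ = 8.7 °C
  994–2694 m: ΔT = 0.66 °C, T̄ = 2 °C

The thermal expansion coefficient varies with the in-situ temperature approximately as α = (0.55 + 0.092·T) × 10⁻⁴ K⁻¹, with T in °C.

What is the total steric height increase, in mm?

Layer 1: α = (0.55 + 0.092×20)×10⁻⁴ = 2.39×10⁻⁴ K⁻¹
Layer 2: α = (0.55 + 0.092×17)×10⁻⁴ = 2.114×10⁻⁴ K⁻¹
Layer 3: α = (0.55 + 0.092×8.7)×10⁻⁴ = 1.3504×10⁻⁴ K⁻¹
Layer 4: α = (0.55 + 0.092×2)×10⁻⁴ = 0.734×10⁻⁴ K⁻¹
1.2 × 74 × 2.39×10⁻⁴ = 0.0212232 m
490 × 1.2 × 2.114×10⁻⁴ = 0.1243032 m
564–994 m: 1 × 430 × 1.3504×10⁻⁴ = 0.0580672 m
994–2694 m: 0.66 × 1700 × 0.734×10⁻⁴ = 0.0823548 m
Δh = 0.0212232 + 0.1243032 + 0.0580672 + 0.0823548 = 0.2859484 m

286 mm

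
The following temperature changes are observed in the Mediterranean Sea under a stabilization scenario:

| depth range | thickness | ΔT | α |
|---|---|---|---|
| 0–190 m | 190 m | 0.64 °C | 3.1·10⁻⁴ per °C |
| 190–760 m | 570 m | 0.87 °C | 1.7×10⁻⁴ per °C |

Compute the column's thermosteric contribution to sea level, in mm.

3.1×10⁻⁴ × 190 × 0.64 = 0.037696 m
570 × 0.87 × 1.7×10⁻⁴ = 0.084303 m
Δh = 0.037696 + 0.084303 = 0.121999 m ≈ 122 mm

122 mm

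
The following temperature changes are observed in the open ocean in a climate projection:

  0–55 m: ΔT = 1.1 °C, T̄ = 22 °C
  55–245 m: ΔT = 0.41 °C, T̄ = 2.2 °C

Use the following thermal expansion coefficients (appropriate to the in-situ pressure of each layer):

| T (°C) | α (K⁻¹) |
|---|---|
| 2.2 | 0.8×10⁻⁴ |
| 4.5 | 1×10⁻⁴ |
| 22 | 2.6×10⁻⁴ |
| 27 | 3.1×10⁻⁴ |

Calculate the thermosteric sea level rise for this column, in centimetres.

Layer 1 at 22 °C → α = 2.6×10⁻⁴ K⁻¹
Layer 2 at 2.2 °C → α = 0.8×10⁻⁴ K⁻¹
0–55 m: 55 × 1.1 × 2.6×10⁻⁴ = 0.01573 m
Layer 2: 190 × 0.8×10⁻⁴ × 0.41 = 0.006232 m
Δh = 0.01573 + 0.006232 = 0.021962 m

Δh ≈ 2.20 cm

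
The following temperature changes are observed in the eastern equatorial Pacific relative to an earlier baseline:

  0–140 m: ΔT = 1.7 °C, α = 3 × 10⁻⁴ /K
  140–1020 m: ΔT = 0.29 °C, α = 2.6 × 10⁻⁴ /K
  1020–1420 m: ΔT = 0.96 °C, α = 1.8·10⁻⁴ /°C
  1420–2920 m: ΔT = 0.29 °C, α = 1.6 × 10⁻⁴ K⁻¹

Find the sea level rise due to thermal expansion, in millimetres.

0–140 m: 140 × 3×10⁻⁴ × 1.7 = 0.07140 m
Layer 2: 0.29 × 2.6×10⁻⁴ × 880 = 0.066352 m
Layer 3: 400 × 1.8×10⁻⁴ × 0.96 = 0.06912 m
1420–2920 m: 0.29 × 1.6×10⁻⁴ × 1500 = 0.06960 m
Δh = 0.07140 + 0.066352 + 0.06912 + 0.06960 = 0.276472 m

280 mm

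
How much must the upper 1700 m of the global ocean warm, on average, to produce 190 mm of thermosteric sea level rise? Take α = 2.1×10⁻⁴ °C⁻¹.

ΔT = Δh/(αH) = 0.19 / (2.1×10⁻⁴ × 1700) ≈ 0.5322 °C

0.532 °C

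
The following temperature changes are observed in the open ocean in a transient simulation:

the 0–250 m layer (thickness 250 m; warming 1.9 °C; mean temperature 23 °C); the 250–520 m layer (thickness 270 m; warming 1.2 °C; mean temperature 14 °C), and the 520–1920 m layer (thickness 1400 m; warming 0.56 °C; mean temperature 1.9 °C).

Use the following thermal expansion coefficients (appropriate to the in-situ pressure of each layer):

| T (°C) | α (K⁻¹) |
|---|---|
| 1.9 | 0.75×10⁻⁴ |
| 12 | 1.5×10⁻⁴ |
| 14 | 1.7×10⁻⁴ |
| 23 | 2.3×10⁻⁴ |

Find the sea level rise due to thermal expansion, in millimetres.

Δh = 220 mm

Layer 1 at 23 °C → α = 2.3×10⁻⁴ K⁻¹
Layer 2 at 14 °C → α = 1.7×10⁻⁴ K⁻¹
Layer 3 at 1.9 °C → α = 0.75×10⁻⁴ K⁻¹
Layer 1: 2.3×10⁻⁴ × 250 × 1.9 = 0.10925 m
270 × 1.2 × 1.7×10⁻⁴ = 0.05508 m
Layer 3: 1400 × 0.75×10⁻⁴ × 0.56 = 0.05880 m
Δh = 0.10925 + 0.05508 + 0.05880 = 0.22313 m ≈ 220 mm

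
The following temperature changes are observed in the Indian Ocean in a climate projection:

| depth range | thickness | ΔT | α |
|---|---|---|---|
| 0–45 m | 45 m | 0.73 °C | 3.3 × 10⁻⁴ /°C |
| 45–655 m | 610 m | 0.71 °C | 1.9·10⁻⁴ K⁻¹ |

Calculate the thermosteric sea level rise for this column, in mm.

Layer 1: 0.73 × 45 × 3.3×10⁻⁴ = 0.0108405 m
Layer 2: 1.9×10⁻⁴ × 610 × 0.71 = 0.082289 m
Δh = 0.0108405 + 0.082289 = 0.0931295 m ≈ 93 mm

about 93 mm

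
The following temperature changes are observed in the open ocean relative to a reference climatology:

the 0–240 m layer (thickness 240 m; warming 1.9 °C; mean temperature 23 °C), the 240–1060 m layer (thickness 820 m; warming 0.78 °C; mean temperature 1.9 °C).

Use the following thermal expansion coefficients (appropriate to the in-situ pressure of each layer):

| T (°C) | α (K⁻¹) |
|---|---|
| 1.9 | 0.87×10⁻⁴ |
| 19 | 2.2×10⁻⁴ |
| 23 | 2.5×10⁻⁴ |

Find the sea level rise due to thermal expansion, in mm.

Layer 1 at 23 °C → α = 2.5×10⁻⁴ K⁻¹
Layer 2 at 1.9 °C → α = 0.87×10⁻⁴ K⁻¹
240 × 1.9 × 2.5×10⁻⁴ = 0.11400 m
240–1060 m: 0.87×10⁻⁴ × 820 × 0.78 = 0.0556452 m
Δh = 0.11400 + 0.0556452 = 0.1696452 m

about 170 mm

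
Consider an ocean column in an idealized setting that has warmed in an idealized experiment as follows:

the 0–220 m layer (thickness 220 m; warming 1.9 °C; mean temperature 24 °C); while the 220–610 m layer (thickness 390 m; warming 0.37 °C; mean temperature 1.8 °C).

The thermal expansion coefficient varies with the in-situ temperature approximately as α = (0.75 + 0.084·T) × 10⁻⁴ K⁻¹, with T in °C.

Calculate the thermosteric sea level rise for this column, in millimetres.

Δh = 130 mm

Layer 1: α = (0.75 + 0.084×24)×10⁻⁴ = 2.766×10⁻⁴ K⁻¹
Layer 2: α = (0.75 + 0.084×1.8)×10⁻⁴ = 0.9012×10⁻⁴ K⁻¹
1.9 × 220 × 2.766×10⁻⁴ = 0.1156188 m
0.9012×10⁻⁴ × 390 × 0.37 = 0.013004316 m
Δh = 0.1156188 + 0.013004316 = 0.128623116 m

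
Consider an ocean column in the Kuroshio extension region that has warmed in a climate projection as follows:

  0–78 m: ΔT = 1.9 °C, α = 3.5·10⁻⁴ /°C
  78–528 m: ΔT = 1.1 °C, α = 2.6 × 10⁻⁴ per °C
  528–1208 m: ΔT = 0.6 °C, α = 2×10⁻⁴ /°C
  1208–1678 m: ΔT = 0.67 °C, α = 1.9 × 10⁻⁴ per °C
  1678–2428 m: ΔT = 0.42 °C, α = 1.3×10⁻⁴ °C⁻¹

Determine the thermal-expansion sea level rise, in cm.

0–78 m: 1.9 × 78 × 3.5×10⁻⁴ = 0.05187 m
78–528 m: 2.6×10⁻⁴ × 1.1 × 450 = 0.12870 m
680 × 2×10⁻⁴ × 0.6 = 0.08160 m
0.67 × 470 × 1.9×10⁻⁴ = 0.059831 m
Layer 5: 0.42 × 750 × 1.3×10⁻⁴ = 0.04095 m
Δh = 0.05187 + 0.12870 + 0.08160 + 0.059831 + 0.04095 = 0.362951 m

36.3 cm of thermosteric rise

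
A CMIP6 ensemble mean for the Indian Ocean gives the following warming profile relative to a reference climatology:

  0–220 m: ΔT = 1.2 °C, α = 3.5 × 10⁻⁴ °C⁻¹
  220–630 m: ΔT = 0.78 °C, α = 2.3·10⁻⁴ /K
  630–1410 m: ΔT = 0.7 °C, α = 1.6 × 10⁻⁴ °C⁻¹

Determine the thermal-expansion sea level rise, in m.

Layer 1: 220 × 3.5×10⁻⁴ × 1.2 = 0.09240 m
410 × 0.78 × 2.3×10⁻⁴ = 0.073554 m
780 × 0.7 × 1.6×10⁻⁴ = 0.08736 m
Δh = 0.09240 + 0.073554 + 0.08736 = 0.253314 m

0.253 m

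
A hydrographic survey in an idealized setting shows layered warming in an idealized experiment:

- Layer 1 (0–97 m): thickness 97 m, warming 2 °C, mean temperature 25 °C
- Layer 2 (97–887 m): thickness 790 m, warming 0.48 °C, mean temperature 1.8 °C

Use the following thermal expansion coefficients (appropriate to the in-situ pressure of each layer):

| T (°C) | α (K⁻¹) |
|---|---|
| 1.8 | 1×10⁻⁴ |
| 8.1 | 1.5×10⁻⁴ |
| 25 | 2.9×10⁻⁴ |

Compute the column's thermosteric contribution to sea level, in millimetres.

Layer 1 at 25 °C → α = 2.9×10⁻⁴ K⁻¹
Layer 2 at 1.8 °C → α = 1×10⁻⁴ K⁻¹
0–97 m: 97 × 2 × 2.9×10⁻⁴ = 0.05626 m
Layer 2: 1×10⁻⁴ × 0.48 × 790 = 0.03792 m
Δh = 0.05626 + 0.03792 = 0.09418 m ≈ 94 mm

Δh ≈ 94 mm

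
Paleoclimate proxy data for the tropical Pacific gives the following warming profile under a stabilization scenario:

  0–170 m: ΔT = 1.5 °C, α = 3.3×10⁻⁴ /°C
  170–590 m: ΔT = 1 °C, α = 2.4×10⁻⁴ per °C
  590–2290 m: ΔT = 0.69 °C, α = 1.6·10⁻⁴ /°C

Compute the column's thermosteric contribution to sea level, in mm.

373 mm

1.5 × 170 × 3.3×10⁻⁴ = 0.08415 m
420 × 1 × 2.4×10⁻⁴ = 0.10080 m
590–2290 m: 1700 × 0.69 × 1.6×10⁻⁴ = 0.18768 m
Δh = 0.08415 + 0.10080 + 0.18768 = 0.37263 m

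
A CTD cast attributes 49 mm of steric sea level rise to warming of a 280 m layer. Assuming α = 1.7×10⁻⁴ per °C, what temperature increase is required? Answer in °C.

ΔT = Δh/(αH) = 0.049 / (1.7×10⁻⁴ × 280) ≈ 1.029 °C

1.0 °C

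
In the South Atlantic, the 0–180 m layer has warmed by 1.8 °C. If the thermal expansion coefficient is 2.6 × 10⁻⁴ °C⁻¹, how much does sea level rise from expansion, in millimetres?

84.2 mm of thermosteric rise

Δh = αΔT·H = 2.6×10⁻⁴ × 1.8 × 180 = 0.08424 m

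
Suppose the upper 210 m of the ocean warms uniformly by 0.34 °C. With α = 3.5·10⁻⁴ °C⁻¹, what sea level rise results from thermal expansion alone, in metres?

Δh = αΔT·H = 3.5×10⁻⁴ × 0.34 × 210 = 0.02499 m

Δh ≈ 0.025 m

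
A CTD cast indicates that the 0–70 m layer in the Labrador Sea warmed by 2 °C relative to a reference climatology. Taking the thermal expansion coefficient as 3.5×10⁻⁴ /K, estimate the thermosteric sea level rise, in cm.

Δh = αΔT·H = 3.5×10⁻⁴ × 2 × 70 = 0.04900 m

about 4.90 cm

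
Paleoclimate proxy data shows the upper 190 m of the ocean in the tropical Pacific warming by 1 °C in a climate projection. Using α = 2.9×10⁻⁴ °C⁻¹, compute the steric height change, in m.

0.0551 m

Δh = αΔT·H = 2.9×10⁻⁴ × 1 × 190 = 0.05510 m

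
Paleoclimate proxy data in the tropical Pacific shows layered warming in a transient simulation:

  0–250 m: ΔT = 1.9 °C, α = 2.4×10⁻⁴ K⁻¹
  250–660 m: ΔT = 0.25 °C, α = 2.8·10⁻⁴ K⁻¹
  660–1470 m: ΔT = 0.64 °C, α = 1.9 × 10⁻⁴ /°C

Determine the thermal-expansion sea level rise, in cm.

1.9 × 250 × 2.4×10⁻⁴ = 0.11400 m
Layer 2: 410 × 0.25 × 2.8×10⁻⁴ = 0.02870 m
660–1470 m: 0.64 × 810 × 1.9×10⁻⁴ = 0.098496 m
Δh = 0.11400 + 0.02870 + 0.098496 = 0.241196 m

24 cm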